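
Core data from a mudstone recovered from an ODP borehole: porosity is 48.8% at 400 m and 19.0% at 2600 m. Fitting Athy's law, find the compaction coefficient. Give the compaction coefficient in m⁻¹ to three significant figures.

0.000429 m⁻¹

Working in km (1 km = 1000 m; k in km⁻¹ = k in m⁻¹ × 1000):
Athy: n(z) = n₀ e^(−kz) ⇒ n₁/n₂ = e^{k(z₂−z₁)} ⇒ k = ln(n₁/n₂)/(z₂−z₁)
k = ln(0.488/0.19) / (2.6 − 0.4) = ln(2.568) / 2.2 = 0.9433 / 2.2 = 0.4288 km⁻¹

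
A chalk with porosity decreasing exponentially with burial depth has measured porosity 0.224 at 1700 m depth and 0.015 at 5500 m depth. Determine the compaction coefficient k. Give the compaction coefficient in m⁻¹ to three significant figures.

Working in km (1 km = 1000 m; k in km⁻¹ = k in m⁻¹ × 1000):
Athy: phi(z) = phi₀ e^(−kz) ⇒ phi₁/phi₂ = e^{k(z₂−z₁)} ⇒ k = ln(phi₁/phi₂)/(z₂−z₁)
k = ln(0.224/0.015) / (5.5 − 1.7) = ln(14.93) / 3.8 = 2.7036 / 3.8 = 0.7115 km⁻¹

0.000711 m⁻¹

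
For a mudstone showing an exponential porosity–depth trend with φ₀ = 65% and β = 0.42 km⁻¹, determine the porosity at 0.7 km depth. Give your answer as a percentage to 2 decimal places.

φ = φ₀·exp(−β·z) = 0.65 × exp(−0.42 × 0.7) = 0.65 × exp(−0.294)
  = 0.65 × 0.7453 = 0.4844

48.44%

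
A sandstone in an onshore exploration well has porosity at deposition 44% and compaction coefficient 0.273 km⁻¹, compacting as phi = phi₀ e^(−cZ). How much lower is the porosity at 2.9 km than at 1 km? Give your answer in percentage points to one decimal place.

phi(1) = 0.44·e^(−0.273×1) = 0.3349
phi(2.9) = 0.44·e^(−0.273×2.9) = 0.1994
Δphi = 0.3349 − 0.1994 = 0.1355

13.6 percentage points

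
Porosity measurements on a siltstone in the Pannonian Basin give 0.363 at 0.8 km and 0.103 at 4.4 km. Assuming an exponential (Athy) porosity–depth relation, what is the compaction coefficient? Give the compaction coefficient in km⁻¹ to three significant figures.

Athy: n(z) = n₀ e^(−cz) ⇒ n₁/n₂ = e^{c(z₂−z₁)} ⇒ c = ln(n₁/n₂)/(z₂−z₁)
c = ln(0.363/0.103) / (4.4 − 0.8) = ln(3.524) / 3.6 = 1.2597 / 3.6 = 0.3499 km⁻¹

0.350 km⁻¹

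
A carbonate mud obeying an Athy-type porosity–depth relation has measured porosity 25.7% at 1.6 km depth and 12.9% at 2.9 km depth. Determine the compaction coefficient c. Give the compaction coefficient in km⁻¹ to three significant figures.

0.530 km⁻¹

Athy: phi(Z) = phi₀ e^(−cZ) ⇒ phi₁/phi₂ = e^{c(Z₂−Z₁)} ⇒ c = ln(phi₁/phi₂)/(Z₂−Z₁)
c = ln(0.257/0.129) / (2.9 − 1.6) = ln(1.992) / 1.3 = 0.6893 / 1.3 = 0.5302 km⁻¹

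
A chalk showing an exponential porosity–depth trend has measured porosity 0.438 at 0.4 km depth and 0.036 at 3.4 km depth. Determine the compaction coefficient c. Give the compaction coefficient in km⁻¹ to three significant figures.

Athy: n(d) = n₀ e^(−cd) ⇒ n₁/n₂ = e^{c(d₂−d₁)} ⇒ c = ln(n₁/n₂)/(d₂−d₁)
c = ln(0.438/0.036) / (3.4 − 0.4) = ln(12.17) / 3 = 2.4987 / 3 = 0.8329 km⁻¹

0.833 km⁻¹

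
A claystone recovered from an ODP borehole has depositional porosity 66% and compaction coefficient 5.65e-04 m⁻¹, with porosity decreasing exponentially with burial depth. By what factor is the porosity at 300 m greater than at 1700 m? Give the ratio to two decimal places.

2.21

Working in km (1 km = 1000 m; k in km⁻¹ = k in m⁻¹ × 1000):
phi(Z₁)/phi(Z₂) = e^(−k·Z₁)/e^(−k·Z₂) = e^{k(Z₂−Z₁)}
= exp(0.565 × 1.4) = exp(0.791) = 2.2056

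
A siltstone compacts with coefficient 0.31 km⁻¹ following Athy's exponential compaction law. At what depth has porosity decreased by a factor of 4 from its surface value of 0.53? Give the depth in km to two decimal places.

4.47 km

φ/φ₀ = 1/4 ⇒ exp(−c·d) = 1/4 ⇒ d = ln(4) / c
d = 1.3863 / 0.31 = 4.472 km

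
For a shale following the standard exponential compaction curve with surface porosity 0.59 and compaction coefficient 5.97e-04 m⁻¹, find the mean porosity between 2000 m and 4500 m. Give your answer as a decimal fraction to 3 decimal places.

0.093

Working in km (1 km = 1000 m; k in km⁻¹ = k in m⁻¹ × 1000):
⟨φ⟩ = (1/(Z₂−Z₁)) ∫ φ₀ e^(−kZ) dZ = φ₀·(e^(−k·Z₁) − e^(−k·Z₂)) / (k·(Z₂−Z₁))
e^(−0.597×2) = 0.3030; e^(−0.597×4.5) = 0.0681
⟨φ⟩ = 0.59 × (0.3030 − 0.0681) / (0.597 × 2.5) = 0.59 × 0.1574 = 0.0929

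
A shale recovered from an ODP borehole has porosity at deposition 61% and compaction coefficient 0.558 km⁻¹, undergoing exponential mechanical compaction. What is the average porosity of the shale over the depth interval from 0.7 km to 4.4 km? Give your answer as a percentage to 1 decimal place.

17.5%

⟨φ⟩ = (1/(z₂−z₁)) ∫ φ₀ e^(−kz) dz = φ₀·(e^(−k·z₁) − e^(−k·z₂)) / (k·(z₂−z₁))
e^(−0.558×0.7) = 0.6767; e^(−0.558×4.4) = 0.0858
⟨φ⟩ = 0.61 × (0.6767 − 0.0858) / (0.558 × 3.7) = 0.61 × 0.2862 = 0.1746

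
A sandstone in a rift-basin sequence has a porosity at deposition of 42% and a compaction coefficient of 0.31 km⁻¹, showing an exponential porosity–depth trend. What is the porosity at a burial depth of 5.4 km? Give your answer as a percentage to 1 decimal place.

n = n₀·exp(−β·d) = 0.42 × exp(−0.31 × 5.4) = 0.42 × exp(−1.674)
  = 0.42 × 0.1875 = 0.0787

7.9%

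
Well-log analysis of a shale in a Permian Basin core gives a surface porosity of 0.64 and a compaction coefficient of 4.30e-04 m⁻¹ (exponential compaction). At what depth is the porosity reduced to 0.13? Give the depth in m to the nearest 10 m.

3710 m

Working in km (1 km = 1000 m; c in km⁻¹ = c in m⁻¹ × 1000):
Invert Athy's law: z = ln(φ₀/φ) / c
z = ln(0.64/0.13) / 0.43 = ln(4.923) / 0.43 = 1.5939 / 0.43 = 3.707 km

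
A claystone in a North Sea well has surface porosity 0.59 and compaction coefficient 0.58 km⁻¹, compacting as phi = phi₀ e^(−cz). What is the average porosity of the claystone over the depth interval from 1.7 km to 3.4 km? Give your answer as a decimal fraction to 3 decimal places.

0.140

⟨phi⟩ = (1/(z₂−z₁)) ∫ phi₀ e^(−cz) dz = phi₀·(e^(−c·z₁) − e^(−c·z₂)) / (c·(z₂−z₁))
e^(−0.58×1.7) = 0.3731; e^(−0.58×3.4) = 0.1392
⟨phi⟩ = 0.59 × (0.3731 − 0.1392) / (0.58 × 1.7) = 0.59 × 0.2372 = 0.1400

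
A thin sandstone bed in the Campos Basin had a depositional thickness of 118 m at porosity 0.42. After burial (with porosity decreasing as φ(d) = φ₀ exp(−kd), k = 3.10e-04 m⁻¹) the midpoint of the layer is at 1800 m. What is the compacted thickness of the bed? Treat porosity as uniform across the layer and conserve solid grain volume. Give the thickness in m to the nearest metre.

90 m

Working in km (1 km = 1000 m; k in km⁻¹ = k in m⁻¹ × 1000):
Porosity at 1.8 km: φ = 0.42·exp(−0.31×1.8) = 0.2404
Solid-volume conservation: h(1−φ) = h₀(1−φ₀) ⇒ h = h₀·(1−φ₀)/(1−φ)
h = 0.118 × (1 − 0.42)/(1 − 0.2404) = 0.118 × 0.7635 = 0.0901 km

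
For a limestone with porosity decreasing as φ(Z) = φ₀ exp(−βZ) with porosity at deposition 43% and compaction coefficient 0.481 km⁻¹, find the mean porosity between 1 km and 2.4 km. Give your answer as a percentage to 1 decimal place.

19.3%

⟨φ⟩ = (1/(Z₂−Z₁)) ∫ φ₀ e^(−βZ) dZ = φ₀·(e^(−β·Z₁) − e^(−β·Z₂)) / (β·(Z₂−Z₁))
e^(−0.481×1) = 0.6182; e^(−0.481×2.4) = 0.3152
⟨φ⟩ = 0.43 × (0.6182 − 0.3152) / (0.481 × 1.4) = 0.43 × 0.4498 = 0.1934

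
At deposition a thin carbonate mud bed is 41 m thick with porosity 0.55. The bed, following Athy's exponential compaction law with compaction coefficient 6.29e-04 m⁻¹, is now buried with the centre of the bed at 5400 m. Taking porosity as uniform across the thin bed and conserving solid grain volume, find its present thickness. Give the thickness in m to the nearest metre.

Working in km (1 km = 1000 m; β in km⁻¹ = β in m⁻¹ × 1000):
Porosity at 5.4 km: phi = 0.55·exp(−0.629×5.4) = 0.0184
Solid-volume conservation: h(1−phi) = h₀(1−phi₀) ⇒ h = h₀·(1−phi₀)/(1−phi)
h = 0.041 × (1 − 0.55)/(1 − 0.0184) = 0.041 × 0.4584 = 0.0188 km

19 m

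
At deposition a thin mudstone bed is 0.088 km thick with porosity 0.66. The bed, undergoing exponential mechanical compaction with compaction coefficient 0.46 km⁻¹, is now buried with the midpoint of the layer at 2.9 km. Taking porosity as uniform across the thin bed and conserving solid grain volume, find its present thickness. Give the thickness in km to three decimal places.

Porosity at 2.9 km: φ = 0.66·exp(−0.46×2.9) = 0.1739
Solid-volume conservation: h(1−φ) = h₀(1−φ₀) ⇒ h = h₀·(1−φ₀)/(1−φ)
h = 0.088 × (1 − 0.66)/(1 − 0.1739) = 0.088 × 0.4116 = 0.0362 km

0.036 km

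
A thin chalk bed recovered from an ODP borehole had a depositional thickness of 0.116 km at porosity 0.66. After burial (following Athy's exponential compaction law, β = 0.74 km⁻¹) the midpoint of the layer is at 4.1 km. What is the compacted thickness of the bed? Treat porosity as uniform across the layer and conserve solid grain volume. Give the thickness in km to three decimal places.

0.041 km

Porosity at 4.1 km: phi = 0.66·exp(−0.74×4.1) = 0.0318
Solid-volume conservation: h(1−phi) = h₀(1−phi₀) ⇒ h = h₀·(1−phi₀)/(1−phi)
h = 0.116 × (1 − 0.66)/(1 − 0.0318) = 0.116 × 0.3512 = 0.0407 km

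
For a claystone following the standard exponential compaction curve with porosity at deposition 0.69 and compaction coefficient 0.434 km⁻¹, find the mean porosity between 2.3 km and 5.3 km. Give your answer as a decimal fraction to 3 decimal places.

0.142

⟨φ⟩ = (1/(Z₂−Z₁)) ∫ φ₀ e^(−kZ) dZ = φ₀·(e^(−k·Z₁) − e^(−k·Z₂)) / (k·(Z₂−Z₁))
e^(−0.434×2.3) = 0.3685; e^(−0.434×5.3) = 0.1002
⟨φ⟩ = 0.69 × (0.3685 − 0.1002) / (0.434 × 3) = 0.69 × 0.2061 = 0.1422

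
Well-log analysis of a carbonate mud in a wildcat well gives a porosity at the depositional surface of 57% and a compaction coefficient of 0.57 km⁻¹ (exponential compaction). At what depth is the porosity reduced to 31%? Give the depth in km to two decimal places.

Invert Athy's law: Z = ln(n₀/n) / k
Z = ln(0.57/0.31) / 0.57 = ln(1.839) / 0.57 = 0.6091 / 0.57 = 1.069 km

1.07 km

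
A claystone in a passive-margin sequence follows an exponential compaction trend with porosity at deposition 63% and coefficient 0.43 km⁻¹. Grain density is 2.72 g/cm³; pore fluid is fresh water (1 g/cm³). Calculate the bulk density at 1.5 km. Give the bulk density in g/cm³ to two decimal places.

Porosity at depth: phi = 0.63·exp(−0.43×1.5) = 0.63×0.5247 = 0.3305
Bulk density: ρ_b = (1−phi)ρ_g + phi·ρ_f = 0.6695×2.72 + 0.3305×1
       = 1.821 + 0.331 = 2.151 g/cm³

2.15 g/cm³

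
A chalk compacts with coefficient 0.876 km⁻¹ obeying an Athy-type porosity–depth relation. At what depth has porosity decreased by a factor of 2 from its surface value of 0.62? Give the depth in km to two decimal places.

phi/phi₀ = 1/2 ⇒ exp(−k·z) = 1/2 ⇒ z = ln(2) / k
z = 0.6931 / 0.876 = 0.791 km

0.79 km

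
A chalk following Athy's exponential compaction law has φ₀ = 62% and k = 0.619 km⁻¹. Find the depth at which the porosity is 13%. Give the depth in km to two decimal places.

Invert Athy's law: d = ln(φ₀/φ) / k
d = ln(0.62/0.13) / 0.619 = ln(4.769) / 0.619 = 1.5622 / 0.619 = 2.524 km

2.52 km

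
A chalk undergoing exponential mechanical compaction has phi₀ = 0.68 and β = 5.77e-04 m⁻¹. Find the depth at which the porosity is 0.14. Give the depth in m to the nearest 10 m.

2740 m

Working in km (1 km = 1000 m; β in km⁻¹ = β in m⁻¹ × 1000):
Invert Athy's law: d = ln(phi₀/phi) / β
d = ln(0.68/0.14) / 0.577 = ln(4.857) / 0.577 = 1.5805 / 0.577 = 2.739 km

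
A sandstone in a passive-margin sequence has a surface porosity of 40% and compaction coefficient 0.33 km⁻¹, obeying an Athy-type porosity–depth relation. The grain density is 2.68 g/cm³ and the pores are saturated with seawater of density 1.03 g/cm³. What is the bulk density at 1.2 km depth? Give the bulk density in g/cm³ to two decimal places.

2.24 g/cm³

Porosity at depth: n = 0.4·exp(−0.33×1.2) = 0.4×0.6730 = 0.2692
Bulk density: ρ_b = (1−n)ρ_g + n·ρ_f = 0.7308×2.68 + 0.2692×1.03
       = 1.959 + 0.277 = 2.236 g/cm³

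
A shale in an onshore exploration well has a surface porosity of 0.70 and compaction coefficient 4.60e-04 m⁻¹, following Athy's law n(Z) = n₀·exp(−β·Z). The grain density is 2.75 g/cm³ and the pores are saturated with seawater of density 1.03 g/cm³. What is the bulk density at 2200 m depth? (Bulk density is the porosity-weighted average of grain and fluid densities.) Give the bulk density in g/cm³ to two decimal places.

Working in km (1 km = 1000 m; β in km⁻¹ = β in m⁻¹ × 1000):
Porosity at depth: n = 0.7·exp(−0.46×2.2) = 0.7×0.3635 = 0.2544
Bulk density: ρ_b = (1−n)ρ_g + n·ρ_f = 0.7456×2.75 + 0.2544×1.03
       = 2.050 + 0.262 = 2.312 g/cm³

2.31 g/cm³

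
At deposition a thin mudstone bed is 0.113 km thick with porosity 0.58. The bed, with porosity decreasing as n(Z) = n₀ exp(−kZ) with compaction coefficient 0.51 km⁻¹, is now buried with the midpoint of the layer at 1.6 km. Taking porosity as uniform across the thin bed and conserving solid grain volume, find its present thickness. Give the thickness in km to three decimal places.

Porosity at 1.6 km: n = 0.58·exp(−0.51×1.6) = 0.2565
Solid-volume conservation: h(1−n) = h₀(1−n₀) ⇒ h = h₀·(1−n₀)/(1−n)
h = 0.113 × (1 − 0.58)/(1 − 0.2565) = 0.113 × 0.5649 = 0.0638 km

0.064 km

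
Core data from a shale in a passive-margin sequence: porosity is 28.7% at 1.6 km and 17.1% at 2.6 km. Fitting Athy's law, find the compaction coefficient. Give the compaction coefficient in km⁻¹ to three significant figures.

0.518 km⁻¹

Athy: phi(Z) = phi₀ e^(−cZ) ⇒ phi₁/phi₂ = e^{c(Z₂−Z₁)} ⇒ c = ln(phi₁/phi₂)/(Z₂−Z₁)
c = ln(0.287/0.171) / (2.6 − 1.6) = ln(1.678) / 1 = 0.5178 / 1 = 0.5178 km⁻¹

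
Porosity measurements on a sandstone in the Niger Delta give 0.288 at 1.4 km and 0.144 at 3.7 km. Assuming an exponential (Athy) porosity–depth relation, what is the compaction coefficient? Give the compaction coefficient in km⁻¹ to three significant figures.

0.301 km⁻¹

Athy: n(d) = n₀ e^(−βd) ⇒ n₁/n₂ = e^{β(d₂−d₁)} ⇒ β = ln(n₁/n₂)/(d₂−d₁)
β = ln(0.288/0.144) / (3.7 − 1.4) = ln(2) / 2.3 = 0.6931 / 2.3 = 0.3014 km⁻¹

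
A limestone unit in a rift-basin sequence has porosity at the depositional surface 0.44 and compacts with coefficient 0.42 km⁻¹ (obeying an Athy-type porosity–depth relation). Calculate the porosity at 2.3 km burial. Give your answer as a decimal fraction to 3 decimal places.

0.167

n = n₀·exp(−c·d) = 0.44 × exp(−0.42 × 2.3) = 0.44 × exp(−0.966)
  = 0.44 × 0.3806 = 0.1675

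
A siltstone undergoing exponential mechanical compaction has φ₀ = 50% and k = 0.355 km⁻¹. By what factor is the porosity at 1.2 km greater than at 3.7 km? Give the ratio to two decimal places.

φ(z₁)/φ(z₂) = e^(−k·z₁)/e^(−k·z₂) = e^{k(z₂−z₁)}
= exp(0.355 × 2.5) = exp(0.8875) = 2.4290

2.43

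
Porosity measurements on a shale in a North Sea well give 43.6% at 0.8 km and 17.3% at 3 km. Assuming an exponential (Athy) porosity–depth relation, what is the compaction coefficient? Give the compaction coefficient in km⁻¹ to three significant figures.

Athy: φ(Z) = φ₀ e^(−kZ) ⇒ φ₁/φ₂ = e^{k(Z₂−Z₁)} ⇒ k = ln(φ₁/φ₂)/(Z₂−Z₁)
k = ln(0.436/0.173) / (3 − 0.8) = ln(2.52) / 2.2 = 0.9244 / 2.2 = 0.4202 km⁻¹

0.420 km⁻¹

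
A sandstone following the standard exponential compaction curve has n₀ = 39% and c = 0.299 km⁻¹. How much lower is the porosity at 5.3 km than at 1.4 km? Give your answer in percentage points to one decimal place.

n(1.4) = 0.39·e^(−0.299×1.4) = 0.2566
n(5.3) = 0.39·e^(−0.299×5.3) = 0.0800
Δn = 0.2566 − 0.0800 = 0.1767

17.7 percentage points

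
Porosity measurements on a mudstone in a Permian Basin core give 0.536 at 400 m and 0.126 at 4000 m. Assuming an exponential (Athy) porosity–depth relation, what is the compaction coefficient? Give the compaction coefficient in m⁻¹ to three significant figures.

0.000402 m⁻¹

Working in km (1 km = 1000 m; c in km⁻¹ = c in m⁻¹ × 1000):
Athy: n(d) = n₀ e^(−cd) ⇒ n₁/n₂ = e^{c(d₂−d₁)} ⇒ c = ln(n₁/n₂)/(d₂−d₁)
c = ln(0.536/0.126) / (4 − 0.4) = ln(4.254) / 3.6 = 1.4479 / 3.6 = 0.4022 km⁻¹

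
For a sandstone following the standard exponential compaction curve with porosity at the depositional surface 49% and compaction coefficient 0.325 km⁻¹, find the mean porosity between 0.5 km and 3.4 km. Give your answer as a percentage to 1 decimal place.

27.0%

⟨phi⟩ = (1/(d₂−d₁)) ∫ phi₀ e^(−cd) dd = phi₀·(e^(−c·d₁) − e^(−c·d₂)) / (c·(d₂−d₁))
e^(−0.325×0.5) = 0.8500; e^(−0.325×3.4) = 0.3312
⟨phi⟩ = 0.49 × (0.8500 − 0.3312) / (0.325 × 2.9) = 0.49 × 0.5505 = 0.2697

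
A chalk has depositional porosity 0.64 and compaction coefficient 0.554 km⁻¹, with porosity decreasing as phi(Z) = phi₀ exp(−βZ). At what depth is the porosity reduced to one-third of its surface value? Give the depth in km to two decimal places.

1.98 km

phi/phi₀ = 1/3 ⇒ exp(−β·Z) = 1/3 ⇒ Z = ln(3) / β
Z = 1.0986 / 0.554 = 1.983 km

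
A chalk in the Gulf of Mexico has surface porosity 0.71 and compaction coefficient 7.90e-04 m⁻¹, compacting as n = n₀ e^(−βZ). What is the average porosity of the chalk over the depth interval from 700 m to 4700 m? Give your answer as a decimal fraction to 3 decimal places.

0.124

Working in km (1 km = 1000 m; β in km⁻¹ = β in m⁻¹ × 1000):
⟨n⟩ = (1/(Z₂−Z₁)) ∫ n₀ e^(−βZ) dZ = n₀·(e^(−β·Z₁) − e^(−β·Z₂)) / (β·(Z₂−Z₁))
e^(−0.79×0.7) = 0.5752; e^(−0.79×4.7) = 0.0244
⟨n⟩ = 0.71 × (0.5752 − 0.0244) / (0.79 × 4) = 0.71 × 0.1743 = 0.1238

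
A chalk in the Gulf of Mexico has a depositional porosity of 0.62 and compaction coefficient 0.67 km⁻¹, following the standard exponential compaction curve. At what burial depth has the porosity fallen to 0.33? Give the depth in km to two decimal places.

0.94 km

Invert Athy's law: d = ln(n₀/n) / β
d = ln(0.62/0.33) / 0.67 = ln(1.879) / 0.67 = 0.6306 / 0.67 = 0.941 km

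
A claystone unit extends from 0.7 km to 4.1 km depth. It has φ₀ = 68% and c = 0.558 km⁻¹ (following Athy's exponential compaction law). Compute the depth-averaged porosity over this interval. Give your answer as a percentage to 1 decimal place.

⟨φ⟩ = (1/(z₂−z₁)) ∫ φ₀ e^(−cz) dz = φ₀·(e^(−c·z₁) − e^(−c·z₂)) / (c·(z₂−z₁))
e^(−0.558×0.7) = 0.6767; e^(−0.558×4.1) = 0.1015
⟨φ⟩ = 0.68 × (0.6767 − 0.1015) / (0.558 × 3.4) = 0.68 × 0.3032 = 0.2062

20.6%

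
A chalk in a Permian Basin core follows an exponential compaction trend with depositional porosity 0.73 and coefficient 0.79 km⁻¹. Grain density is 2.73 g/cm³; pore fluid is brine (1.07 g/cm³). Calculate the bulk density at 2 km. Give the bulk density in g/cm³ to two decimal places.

Porosity at depth: φ = 0.73·exp(−0.79×2) = 0.73×0.2060 = 0.1504
Bulk density: ρ_b = (1−φ)ρ_g + φ·ρ_f = 0.8496×2.73 + 0.1504×1.07
       = 2.320 + 0.161 = 2.480 g/cm³

2.48 g/cm³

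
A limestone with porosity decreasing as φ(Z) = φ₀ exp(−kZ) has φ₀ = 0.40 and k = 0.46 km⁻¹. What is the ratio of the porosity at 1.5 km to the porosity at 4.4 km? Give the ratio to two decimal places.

3.80

φ(Z₁)/φ(Z₂) = e^(−k·Z₁)/e^(−k·Z₂) = e^{k(Z₂−Z₁)}
= exp(0.46 × 2.9) = exp(1.334) = 3.7962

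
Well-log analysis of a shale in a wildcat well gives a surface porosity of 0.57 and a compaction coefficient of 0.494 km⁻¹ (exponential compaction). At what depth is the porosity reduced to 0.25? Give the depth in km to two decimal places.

Invert Athy's law: Z = ln(n₀/n) / c
Z = ln(0.57/0.25) / 0.494 = ln(2.28) / 0.494 = 0.8242 / 0.494 = 1.668 km

1.67 km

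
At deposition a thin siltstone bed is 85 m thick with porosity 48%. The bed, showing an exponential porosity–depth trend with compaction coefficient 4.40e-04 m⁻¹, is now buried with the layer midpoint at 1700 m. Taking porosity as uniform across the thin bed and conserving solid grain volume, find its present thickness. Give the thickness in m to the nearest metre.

57 m

Working in km (1 km = 1000 m; k in km⁻¹ = k in m⁻¹ × 1000):
Porosity at 1.7 km: phi = 0.48·exp(−0.44×1.7) = 0.2272
Solid-volume conservation: h(1−phi) = h₀(1−phi₀) ⇒ h = h₀·(1−phi₀)/(1−phi)
h = 0.085 × (1 − 0.48)/(1 − 0.2272) = 0.085 × 0.6729 = 0.0572 km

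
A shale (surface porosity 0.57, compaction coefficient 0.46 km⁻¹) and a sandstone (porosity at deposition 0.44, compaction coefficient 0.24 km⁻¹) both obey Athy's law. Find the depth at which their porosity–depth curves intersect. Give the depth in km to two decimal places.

Set n₀ₐ e^(−kₐd) = n₀ᵦ e^(−kᵦd) ⇒ ln(n₀ₐ/n₀ᵦ) = (kₐ − kᵦ)·d
d = ln(0.57/0.44) / (0.46 − 0.24) = 0.2589 / 0.22 = 1.177 km

1.18 km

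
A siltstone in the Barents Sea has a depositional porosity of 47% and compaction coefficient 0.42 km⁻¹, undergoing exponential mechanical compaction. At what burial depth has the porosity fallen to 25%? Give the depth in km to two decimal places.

Invert Athy's law: d = ln(φ₀/φ) / β
d = ln(0.47/0.25) / 0.42 = ln(1.88) / 0.42 = 0.6313 / 0.42 = 1.503 km

1.50 km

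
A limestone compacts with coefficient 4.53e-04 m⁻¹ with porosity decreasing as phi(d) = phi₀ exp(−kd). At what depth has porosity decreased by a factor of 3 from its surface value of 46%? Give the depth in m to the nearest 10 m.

Working in km (1 km = 1000 m; k in km⁻¹ = k in m⁻¹ × 1000):
phi/phi₀ = 1/3 ⇒ exp(−k·d) = 1/3 ⇒ d = ln(3) / k
d = 1.0986 / 0.453 = 2.425 km

2430 m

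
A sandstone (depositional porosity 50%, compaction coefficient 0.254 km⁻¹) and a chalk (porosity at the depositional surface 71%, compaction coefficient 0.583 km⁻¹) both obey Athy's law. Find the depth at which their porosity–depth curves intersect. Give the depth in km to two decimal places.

1.07 km

Set φ₀ₐ e^(−βₐZ) = φ₀ᵦ e^(−βᵦZ) ⇒ ln(φ₀ₐ/φ₀ᵦ) = (βₐ − βᵦ)·Z
Z = ln(0.5/0.71) / (0.254 − 0.583) = -0.3507 / -0.329 = 1.066 km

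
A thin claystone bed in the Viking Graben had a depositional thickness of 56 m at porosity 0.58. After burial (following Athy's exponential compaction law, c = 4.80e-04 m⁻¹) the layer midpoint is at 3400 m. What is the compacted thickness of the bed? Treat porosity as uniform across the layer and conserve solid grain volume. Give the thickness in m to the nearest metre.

27 m

Working in km (1 km = 1000 m; c in km⁻¹ = c in m⁻¹ × 1000):
Porosity at 3.4 km: phi = 0.58·exp(−0.48×3.4) = 0.1134
Solid-volume conservation: h(1−phi) = h₀(1−phi₀) ⇒ h = h₀·(1−phi₀)/(1−phi)
h = 0.056 × (1 − 0.58)/(1 − 0.1134) = 0.056 × 0.4737 = 0.0265 km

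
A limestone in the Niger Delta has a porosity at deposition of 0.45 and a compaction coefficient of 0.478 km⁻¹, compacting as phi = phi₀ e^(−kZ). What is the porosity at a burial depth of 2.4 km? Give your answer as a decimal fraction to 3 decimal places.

phi = phi₀·exp(−k·Z) = 0.45 × exp(−0.478 × 2.4) = 0.45 × exp(−1.147)
  = 0.45 × 0.3175 = 0.1429

0.143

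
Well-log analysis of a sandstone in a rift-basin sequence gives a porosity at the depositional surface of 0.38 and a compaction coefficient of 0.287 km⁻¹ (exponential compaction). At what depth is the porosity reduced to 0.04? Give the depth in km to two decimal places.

7.84 km

Invert Athy's law: Z = ln(phi₀/phi) / β
Z = ln(0.38/0.04) / 0.287 = ln(9.5) / 0.287 = 2.2513 / 0.287 = 7.844 km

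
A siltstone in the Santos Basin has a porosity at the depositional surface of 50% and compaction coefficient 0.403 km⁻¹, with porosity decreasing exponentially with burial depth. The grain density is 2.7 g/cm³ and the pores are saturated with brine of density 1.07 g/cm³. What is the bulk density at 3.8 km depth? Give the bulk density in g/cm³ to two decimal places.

2.52 g/cm³

Porosity at depth: n = 0.5·exp(−0.403×3.8) = 0.5×0.2162 = 0.1081
Bulk density: ρ_b = (1−n)ρ_g + n·ρ_f = 0.8919×2.7 + 0.1081×1.07
       = 2.408 + 0.116 = 2.524 g/cm³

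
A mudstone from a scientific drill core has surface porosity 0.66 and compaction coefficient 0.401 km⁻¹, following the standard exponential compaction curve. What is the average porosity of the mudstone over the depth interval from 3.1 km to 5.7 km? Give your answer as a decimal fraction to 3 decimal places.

0.118

⟨phi⟩ = (1/(z₂−z₁)) ∫ phi₀ e^(−kz) dz = phi₀·(e^(−k·z₁) − e^(−k·z₂)) / (k·(z₂−z₁))
e^(−0.401×3.1) = 0.2885; e^(−0.401×5.7) = 0.1017
⟨phi⟩ = 0.66 × (0.2885 − 0.1017) / (0.401 × 2.6) = 0.66 × 0.1792 = 0.1182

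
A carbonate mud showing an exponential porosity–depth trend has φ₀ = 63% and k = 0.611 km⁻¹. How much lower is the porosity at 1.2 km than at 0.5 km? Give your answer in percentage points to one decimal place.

16.2 percentage points

φ(0.5) = 0.63·e^(−0.611×0.5) = 0.4642
φ(1.2) = 0.63·e^(−0.611×1.2) = 0.3026
Δφ = 0.4642 − 0.3026 = 0.1615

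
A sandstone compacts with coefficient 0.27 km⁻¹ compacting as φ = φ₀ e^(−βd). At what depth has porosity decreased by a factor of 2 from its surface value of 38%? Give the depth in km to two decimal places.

φ/φ₀ = 1/2 ⇒ exp(−β·d) = 1/2 ⇒ d = ln(2) / β
d = 0.6931 / 0.27 = 2.567 km

2.57 km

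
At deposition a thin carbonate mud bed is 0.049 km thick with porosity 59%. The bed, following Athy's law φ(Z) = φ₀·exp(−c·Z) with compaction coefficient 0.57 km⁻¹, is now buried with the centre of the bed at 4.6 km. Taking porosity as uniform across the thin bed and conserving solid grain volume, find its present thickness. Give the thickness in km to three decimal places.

Porosity at 4.6 km: φ = 0.59·exp(−0.57×4.6) = 0.0429
Solid-volume conservation: h(1−φ) = h₀(1−φ₀) ⇒ h = h₀·(1−φ₀)/(1−φ)
h = 0.049 × (1 − 0.59)/(1 − 0.0429) = 0.049 × 0.4284 = 0.0210 km

0.021 km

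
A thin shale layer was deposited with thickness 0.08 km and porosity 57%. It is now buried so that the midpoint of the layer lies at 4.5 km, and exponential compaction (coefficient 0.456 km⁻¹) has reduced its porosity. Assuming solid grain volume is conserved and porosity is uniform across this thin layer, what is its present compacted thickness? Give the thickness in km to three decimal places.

0.037 km

Porosity at 4.5 km: phi = 0.57·exp(−0.456×4.5) = 0.0732
Solid-volume conservation: h(1−phi) = h₀(1−phi₀) ⇒ h = h₀·(1−phi₀)/(1−phi)
h = 0.08 × (1 − 0.57)/(1 − 0.0732) = 0.08 × 0.4640 = 0.0371 km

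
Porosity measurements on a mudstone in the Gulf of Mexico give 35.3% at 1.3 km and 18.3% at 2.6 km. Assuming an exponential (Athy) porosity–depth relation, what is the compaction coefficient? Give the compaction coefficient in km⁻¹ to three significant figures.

0.505 km⁻¹

Athy: n(d) = n₀ e^(−kd) ⇒ n₁/n₂ = e^{k(d₂−d₁)} ⇒ k = ln(n₁/n₂)/(d₂−d₁)
k = ln(0.353/0.183) / (2.6 − 1.3) = ln(1.929) / 1.3 = 0.6570 / 1.3 = 0.5054 km⁻¹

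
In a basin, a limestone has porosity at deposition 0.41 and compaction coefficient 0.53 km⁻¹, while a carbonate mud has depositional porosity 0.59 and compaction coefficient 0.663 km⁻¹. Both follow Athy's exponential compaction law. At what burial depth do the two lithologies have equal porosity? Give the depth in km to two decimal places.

Set phi₀ₐ e^(−cₐZ) = phi₀ᵦ e^(−cᵦZ) ⇒ ln(phi₀ₐ/phi₀ᵦ) = (cₐ − cᵦ)·Z
Z = ln(0.41/0.59) / (0.53 − 0.663) = -0.3640 / -0.133 = 2.737 km

2.74 km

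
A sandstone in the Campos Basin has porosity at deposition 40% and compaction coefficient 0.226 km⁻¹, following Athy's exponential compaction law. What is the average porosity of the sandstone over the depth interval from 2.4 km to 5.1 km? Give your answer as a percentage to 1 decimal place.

17.4%

⟨phi⟩ = (1/(d₂−d₁)) ∫ phi₀ e^(−kd) dd = phi₀·(e^(−k·d₁) − e^(−k·d₂)) / (k·(d₂−d₁))
e^(−0.226×2.4) = 0.5814; e^(−0.226×5.1) = 0.3158
⟨phi⟩ = 0.4 × (0.5814 − 0.3158) / (0.226 × 2.7) = 0.4 × 0.4352 = 0.1741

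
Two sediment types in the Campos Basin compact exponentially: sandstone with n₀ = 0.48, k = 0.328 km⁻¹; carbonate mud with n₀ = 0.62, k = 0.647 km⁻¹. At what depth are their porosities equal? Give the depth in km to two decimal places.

0.80 km

Set n₀ₐ e^(−kₐz) = n₀ᵦ e^(−kᵦz) ⇒ ln(n₀ₐ/n₀ᵦ) = (kₐ − kᵦ)·z
z = ln(0.48/0.62) / (0.328 − 0.647) = -0.2559 / -0.319 = 0.802 km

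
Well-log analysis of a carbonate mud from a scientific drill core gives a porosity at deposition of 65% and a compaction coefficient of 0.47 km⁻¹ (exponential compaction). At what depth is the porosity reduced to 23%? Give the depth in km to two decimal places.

2.21 km

Invert Athy's law: Z = ln(phi₀/phi) / k
Z = ln(0.65/0.23) / 0.47 = ln(2.826) / 0.47 = 1.0389 / 0.47 = 2.210 km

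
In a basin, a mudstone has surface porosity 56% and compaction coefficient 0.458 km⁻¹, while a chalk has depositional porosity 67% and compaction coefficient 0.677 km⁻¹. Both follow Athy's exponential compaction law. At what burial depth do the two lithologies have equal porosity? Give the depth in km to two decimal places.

Set φ₀ₐ e^(−cₐZ) = φ₀ᵦ e^(−cᵦZ) ⇒ ln(φ₀ₐ/φ₀ᵦ) = (cₐ − cᵦ)·Z
Z = ln(0.56/0.67) / (0.458 − 0.677) = -0.1793 / -0.219 = 0.819 km

0.82 km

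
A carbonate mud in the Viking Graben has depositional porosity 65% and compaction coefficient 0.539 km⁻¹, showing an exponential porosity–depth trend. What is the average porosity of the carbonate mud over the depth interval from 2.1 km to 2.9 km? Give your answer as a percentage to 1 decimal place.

17.0%

⟨phi⟩ = (1/(z₂−z₁)) ∫ phi₀ e^(−kz) dz = phi₀·(e^(−k·z₁) − e^(−k·z₂)) / (k·(z₂−z₁))
e^(−0.539×2.1) = 0.3224; e^(−0.539×2.9) = 0.2095
⟨phi⟩ = 0.65 × (0.3224 − 0.2095) / (0.539 × 0.8) = 0.65 × 0.2619 = 0.1702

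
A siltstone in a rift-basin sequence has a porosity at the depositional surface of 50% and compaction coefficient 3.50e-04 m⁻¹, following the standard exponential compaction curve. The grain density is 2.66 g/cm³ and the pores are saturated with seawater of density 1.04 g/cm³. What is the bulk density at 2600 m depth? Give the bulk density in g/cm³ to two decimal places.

2.33 g/cm³

Working in km (1 km = 1000 m; β in km⁻¹ = β in m⁻¹ × 1000):
Porosity at depth: phi = 0.5·exp(−0.35×2.6) = 0.5×0.4025 = 0.2013
Bulk density: ρ_b = (1−phi)ρ_g + phi·ρ_f = 0.7987×2.66 + 0.2013×1.04
       = 2.125 + 0.209 = 2.334 g/cm³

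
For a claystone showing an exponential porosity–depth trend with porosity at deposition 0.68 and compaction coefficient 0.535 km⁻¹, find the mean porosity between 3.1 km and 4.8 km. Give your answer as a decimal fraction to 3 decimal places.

⟨phi⟩ = (1/(Z₂−Z₁)) ∫ phi₀ e^(−kZ) dZ = phi₀·(e^(−k·Z₁) − e^(−k·Z₂)) / (k·(Z₂−Z₁))
e^(−0.535×3.1) = 0.1904; e^(−0.535×4.8) = 0.0767
⟨phi⟩ = 0.68 × (0.1904 − 0.0767) / (0.535 × 1.7) = 0.68 × 0.1251 = 0.0850

0.085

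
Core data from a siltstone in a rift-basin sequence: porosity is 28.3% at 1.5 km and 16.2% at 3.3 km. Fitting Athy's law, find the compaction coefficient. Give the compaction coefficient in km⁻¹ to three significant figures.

Athy: φ(Z) = φ₀ e^(−βZ) ⇒ φ₁/φ₂ = e^{β(Z₂−Z₁)} ⇒ β = ln(φ₁/φ₂)/(Z₂−Z₁)
β = ln(0.283/0.162) / (3.3 − 1.5) = ln(1.747) / 1.8 = 0.5579 / 1.8 = 0.3099 km⁻¹

0.310 km⁻¹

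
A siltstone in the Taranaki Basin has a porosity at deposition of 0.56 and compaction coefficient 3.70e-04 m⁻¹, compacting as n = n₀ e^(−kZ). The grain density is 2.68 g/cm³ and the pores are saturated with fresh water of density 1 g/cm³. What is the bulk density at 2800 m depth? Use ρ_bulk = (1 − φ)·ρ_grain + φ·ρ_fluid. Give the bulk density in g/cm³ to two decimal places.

Working in km (1 km = 1000 m; k in km⁻¹ = k in m⁻¹ × 1000):
Porosity at depth: n = 0.56·exp(−0.37×2.8) = 0.56×0.3549 = 0.1987
Bulk density: ρ_b = (1−n)ρ_g + n·ρ_f = 0.8013×2.68 + 0.1987×1
       = 2.147 + 0.199 = 2.346 g/cm³

2.35 g/cm³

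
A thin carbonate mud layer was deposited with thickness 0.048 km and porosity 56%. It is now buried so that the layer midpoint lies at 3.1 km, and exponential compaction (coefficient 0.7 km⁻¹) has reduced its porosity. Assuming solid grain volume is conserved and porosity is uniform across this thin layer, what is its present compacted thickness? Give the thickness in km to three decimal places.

0.023 km

Porosity at 3.1 km: phi = 0.56·exp(−0.7×3.1) = 0.0639
Solid-volume conservation: h(1−phi) = h₀(1−phi₀) ⇒ h = h₀·(1−phi₀)/(1−phi)
h = 0.048 × (1 − 0.56)/(1 − 0.0639) = 0.048 × 0.4701 = 0.0226 km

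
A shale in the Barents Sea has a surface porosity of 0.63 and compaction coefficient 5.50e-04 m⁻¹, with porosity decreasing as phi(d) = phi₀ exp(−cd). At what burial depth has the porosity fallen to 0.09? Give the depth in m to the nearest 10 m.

3540 m

Working in km (1 km = 1000 m; c in km⁻¹ = c in m⁻¹ × 1000):
Invert Athy's law: d = ln(phi₀/phi) / c
d = ln(0.63/0.09) / 0.55 = ln(7) / 0.55 = 1.9459 / 0.55 = 3.538 km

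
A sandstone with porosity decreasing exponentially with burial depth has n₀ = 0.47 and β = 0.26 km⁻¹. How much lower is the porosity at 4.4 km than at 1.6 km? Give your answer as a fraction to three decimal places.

n(1.6) = 0.47·e^(−0.26×1.6) = 0.3100
n(4.4) = 0.47·e^(−0.26×4.4) = 0.1497
Δn = 0.3100 − 0.1497 = 0.1603

0.160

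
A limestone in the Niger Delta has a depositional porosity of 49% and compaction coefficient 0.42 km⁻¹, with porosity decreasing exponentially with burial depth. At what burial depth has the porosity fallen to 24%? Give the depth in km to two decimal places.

1.70 km

Invert Athy's law: Z = ln(phi₀/phi) / k
Z = ln(0.49/0.24) / 0.42 = ln(2.042) / 0.42 = 0.7138 / 0.42 = 1.699 km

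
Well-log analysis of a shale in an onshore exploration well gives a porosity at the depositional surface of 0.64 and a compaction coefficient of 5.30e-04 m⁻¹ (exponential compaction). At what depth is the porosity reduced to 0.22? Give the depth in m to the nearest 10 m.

Working in km (1 km = 1000 m; β in km⁻¹ = β in m⁻¹ × 1000):
Invert Athy's law: z = ln(n₀/n) / β
z = ln(0.64/0.22) / 0.53 = ln(2.909) / 0.53 = 1.0678 / 0.53 = 2.015 km

2010 m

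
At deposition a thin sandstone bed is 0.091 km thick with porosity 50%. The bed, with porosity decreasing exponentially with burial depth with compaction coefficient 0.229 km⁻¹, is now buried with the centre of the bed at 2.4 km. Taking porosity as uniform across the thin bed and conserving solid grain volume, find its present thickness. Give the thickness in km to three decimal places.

0.064 km

Porosity at 2.4 km: phi = 0.5·exp(−0.229×2.4) = 0.2886
Solid-volume conservation: h(1−phi) = h₀(1−phi₀) ⇒ h = h₀·(1−phi₀)/(1−phi)
h = 0.091 × (1 − 0.5)/(1 − 0.2886) = 0.091 × 0.7028 = 0.0640 km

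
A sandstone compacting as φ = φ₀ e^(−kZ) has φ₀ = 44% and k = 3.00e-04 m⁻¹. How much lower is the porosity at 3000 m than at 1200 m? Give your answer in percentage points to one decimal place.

Working in km (1 km = 1000 m; k in km⁻¹ = k in m⁻¹ × 1000):
φ(1.2) = 0.44·e^(−0.3×1.2) = 0.3070
φ(3) = 0.44·e^(−0.3×3) = 0.1789
Δφ = 0.3070 − 0.1789 = 0.1281

12.8 percentage points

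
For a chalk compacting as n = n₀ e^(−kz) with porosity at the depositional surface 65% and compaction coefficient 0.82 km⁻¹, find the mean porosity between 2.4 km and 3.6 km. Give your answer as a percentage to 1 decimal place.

5.8%

⟨n⟩ = (1/(z₂−z₁)) ∫ n₀ e^(−kz) dz = n₀·(e^(−k·z₁) − e^(−k·z₂)) / (k·(z₂−z₁))
e^(−0.82×2.4) = 0.1397; e^(−0.82×3.6) = 0.0522
⟨n⟩ = 0.65 × (0.1397 − 0.0522) / (0.82 × 1.2) = 0.65 × 0.0889 = 0.0578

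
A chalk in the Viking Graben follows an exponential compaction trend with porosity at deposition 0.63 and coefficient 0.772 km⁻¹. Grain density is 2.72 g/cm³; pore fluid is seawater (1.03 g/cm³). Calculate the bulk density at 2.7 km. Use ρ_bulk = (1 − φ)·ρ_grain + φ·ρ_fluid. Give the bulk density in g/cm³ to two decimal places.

Porosity at depth: n = 0.63·exp(−0.772×2.7) = 0.63×0.1244 = 0.0784
Bulk density: ρ_b = (1−n)ρ_g + n·ρ_f = 0.9216×2.72 + 0.0784×1.03
       = 2.507 + 0.081 = 2.588 g/cm³

2.59 g/cm³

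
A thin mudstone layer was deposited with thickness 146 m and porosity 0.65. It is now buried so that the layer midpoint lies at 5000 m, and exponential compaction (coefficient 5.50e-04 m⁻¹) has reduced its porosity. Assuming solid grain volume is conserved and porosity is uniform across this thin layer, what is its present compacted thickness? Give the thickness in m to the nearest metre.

53 m

Working in km (1 km = 1000 m; k in km⁻¹ = k in m⁻¹ × 1000):
Porosity at 5 km: phi = 0.65·exp(−0.55×5) = 0.0416
Solid-volume conservation: h(1−phi) = h₀(1−phi₀) ⇒ h = h₀·(1−phi₀)/(1−phi)
h = 0.146 × (1 − 0.65)/(1 − 0.0416) = 0.146 × 0.3652 = 0.0533 km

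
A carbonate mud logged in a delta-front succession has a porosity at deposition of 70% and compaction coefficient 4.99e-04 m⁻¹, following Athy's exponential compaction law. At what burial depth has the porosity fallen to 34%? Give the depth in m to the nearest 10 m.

Working in km (1 km = 1000 m; β in km⁻¹ = β in m⁻¹ × 1000):
Invert Athy's law: z = ln(n₀/n) / β
z = ln(0.7/0.34) / 0.499 = ln(2.059) / 0.499 = 0.7221 / 0.499 = 1.447 km

1450 m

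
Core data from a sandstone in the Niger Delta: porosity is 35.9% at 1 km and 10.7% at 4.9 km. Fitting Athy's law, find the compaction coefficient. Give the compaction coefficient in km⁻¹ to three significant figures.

Athy: φ(z) = φ₀ e^(−βz) ⇒ φ₁/φ₂ = e^{β(z₂−z₁)} ⇒ β = ln(φ₁/φ₂)/(z₂−z₁)
β = ln(0.359/0.107) / (4.9 − 1) = ln(3.355) / 3.9 = 1.2105 / 3.9 = 0.3104 km⁻¹

0.310 km⁻¹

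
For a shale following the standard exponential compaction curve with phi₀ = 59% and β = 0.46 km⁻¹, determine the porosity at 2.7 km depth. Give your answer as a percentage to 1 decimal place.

17.0%

phi = phi₀·exp(−β·Z) = 0.59 × exp(−0.46 × 2.7) = 0.59 × exp(−1.242)
  = 0.59 × 0.2888 = 0.1704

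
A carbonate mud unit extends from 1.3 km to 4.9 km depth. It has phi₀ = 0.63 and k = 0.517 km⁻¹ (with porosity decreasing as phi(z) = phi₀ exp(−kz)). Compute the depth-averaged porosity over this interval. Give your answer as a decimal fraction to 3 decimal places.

0.146

⟨phi⟩ = (1/(z₂−z₁)) ∫ phi₀ e^(−kz) dz = phi₀·(e^(−k·z₁) − e^(−k·z₂)) / (k·(z₂−z₁))
e^(−0.517×1.3) = 0.5106; e^(−0.517×4.9) = 0.0794
⟨phi⟩ = 0.63 × (0.5106 − 0.0794) / (0.517 × 3.6) = 0.63 × 0.2317 = 0.1460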